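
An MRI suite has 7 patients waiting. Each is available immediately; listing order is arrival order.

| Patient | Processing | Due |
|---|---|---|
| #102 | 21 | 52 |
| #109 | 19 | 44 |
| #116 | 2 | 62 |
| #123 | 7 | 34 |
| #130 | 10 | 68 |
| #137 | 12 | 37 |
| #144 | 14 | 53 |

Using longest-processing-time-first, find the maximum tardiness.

49

LPT (decreasing processing time): #102 #109 #144 #137 #130 #123 #116.
#102: 0→21, due 52, tardiness 0
#109: 21→40, due 44, tardiness 0
#144: 40→54, due 53, tardiness 1
#137: 54→66, due 37, tardiness 29
#130: 66→76, due 68, tardiness 8
#123: 76→83, due 34, tardiness 49
#116: 83→85, due 62, tardiness 23
Maximum = 49.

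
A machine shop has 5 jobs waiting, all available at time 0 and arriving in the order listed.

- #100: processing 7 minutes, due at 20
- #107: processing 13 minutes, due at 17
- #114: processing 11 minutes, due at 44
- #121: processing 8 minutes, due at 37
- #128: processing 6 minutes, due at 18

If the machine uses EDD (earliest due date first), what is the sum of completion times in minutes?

137

EDD (increasing due date): #107 #128 #100 #121 #114.
#107: 0→13
#128: 13→19
#100: 19→26
#121: 26→34
#114: 34→45
Sum = 13+19+26+34+45 = 137.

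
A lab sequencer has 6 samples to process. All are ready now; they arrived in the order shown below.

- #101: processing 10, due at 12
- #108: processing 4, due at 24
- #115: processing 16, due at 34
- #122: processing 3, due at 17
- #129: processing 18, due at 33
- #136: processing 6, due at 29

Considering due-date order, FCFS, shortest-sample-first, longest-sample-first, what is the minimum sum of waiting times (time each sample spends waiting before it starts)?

85

EDD (increasing due date): #101 #122 #108 #136 #129 #115.
#101: waits 0, runs 0→10
#122: waits 10, runs 10→13
#108: waits 13, runs 13→17
#136: waits 17, runs 17→23
#129: waits 23, runs 23→41
#115: waits 41, runs 41→57
Sum = 0+10+13+17+23+41 = 104.
FIFO (arrival order): #101 #108 #115 #122 #129 #136.
#101: waits 0, runs 0→10
#108: waits 10, runs 10→14
#115: waits 14, runs 14→30
#122: waits 30, runs 30→33
#129: waits 33, runs 33→51
#136: waits 51, runs 51→57
Sum = 0+10+14+30+33+51 = 138.
SPT (increasing processing time): #122 #108 #136 #101 #115 #129.
#122: waits 0, runs 0→3
#108: waits 3, runs 3→7
#136: waits 7, runs 7→13
#101: waits 13, runs 13→23
#115: waits 23, runs 23→39
#129: waits 39, runs 39→57
Sum = 0+3+7+13+23+39 = 85.
LPT (decreasing processing time): #129 #115 #101 #136 #108 #122.
#129: waits 0, runs 0→18
#115: waits 18, runs 18→34
#101: waits 34, runs 34→44
#136: waits 44, runs 44→50
#108: waits 50, runs 50→54
#122: waits 54, runs 54→57
Sum = 0+18+34+44+50+54 = 200.
EDD 104, FIFO 138, SPT 85, LPT 200 → minimum 85.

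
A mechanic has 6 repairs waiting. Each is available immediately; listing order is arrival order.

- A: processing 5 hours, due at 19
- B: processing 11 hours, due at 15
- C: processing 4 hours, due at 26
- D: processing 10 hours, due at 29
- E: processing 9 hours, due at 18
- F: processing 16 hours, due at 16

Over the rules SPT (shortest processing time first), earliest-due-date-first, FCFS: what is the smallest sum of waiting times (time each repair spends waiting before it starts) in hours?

SPT (increasing processing time): C A E D B F.
C: waits 0, runs 0→4
A: waits 4, runs 4→9
E: waits 9, runs 9→18
D: waits 18, runs 18→28
B: waits 28, runs 28→39
F: waits 39, runs 39→55
Sum = 0+4+9+18+28+39 = 98.
EDD (increasing due date): B F E A C D.
B: waits 0, runs 0→11
F: waits 11, runs 11→27
E: waits 27, runs 27→36
A: waits 36, runs 36→41
C: waits 41, runs 41→45
D: waits 45, runs 45→55
Sum = 0+11+27+36+41+45 = 160.
FIFO (arrival order): A B C D E F.
A: waits 0, runs 0→5
B: waits 5, runs 5→16
C: waits 16, runs 16→20
D: waits 20, runs 20→30
E: waits 30, runs 30→39
F: waits 39, runs 39→55
Sum = 0+5+16+20+30+39 = 110.
SPT 98, EDD 160, FIFO 110 → minimum 98.

98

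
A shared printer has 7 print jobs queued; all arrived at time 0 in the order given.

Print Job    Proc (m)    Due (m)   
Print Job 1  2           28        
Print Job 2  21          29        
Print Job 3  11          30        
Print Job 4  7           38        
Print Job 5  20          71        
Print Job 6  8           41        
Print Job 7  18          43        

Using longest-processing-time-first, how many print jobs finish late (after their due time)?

5

LPT (decreasing processing time): Print Job 2 Print Job 5 Print Job 7 Print Job 3 Print Job 6 Print Job 4 Print Job 1.
Print Job 2: 0→21, due 29, tardiness 0
Print Job 5: 21→41, due 71, tardiness 0
Print Job 7: 41→59, due 43, tardiness 16
Print Job 3: 59→70, due 30, tardiness 40
Print Job 6: 70→78, due 41, tardiness 37
Print Job 4: 78→85, due 38, tardiness 47
Print Job 1: 85→87, due 28, tardiness 59
Late print jobs: 5.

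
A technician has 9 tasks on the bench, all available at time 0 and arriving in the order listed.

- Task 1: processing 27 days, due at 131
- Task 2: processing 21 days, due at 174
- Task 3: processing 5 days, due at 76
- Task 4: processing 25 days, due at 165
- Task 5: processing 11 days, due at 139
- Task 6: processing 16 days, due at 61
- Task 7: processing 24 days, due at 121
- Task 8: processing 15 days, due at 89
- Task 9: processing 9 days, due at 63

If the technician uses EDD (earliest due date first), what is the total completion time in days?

EDD (increasing due date): Task 6 Task 9 Task 3 Task 8 Task 7 Task 1 Task 5 Task 4 Task 2.
Task 6: 0→16
Task 9: 16→25
Task 3: 25→30
Task 8: 30→45
Task 7: 45→69
Task 1: 69→96
Task 5: 96→107
Task 4: 107→132
Task 2: 132→153
Sum = 16+25+30+45+69+96+107+132+153 = 673.

673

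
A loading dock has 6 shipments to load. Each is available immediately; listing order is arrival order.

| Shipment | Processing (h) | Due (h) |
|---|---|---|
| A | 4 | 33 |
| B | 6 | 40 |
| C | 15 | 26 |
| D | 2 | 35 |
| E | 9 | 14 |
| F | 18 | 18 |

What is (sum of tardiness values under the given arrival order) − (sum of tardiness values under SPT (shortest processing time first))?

FIFO (arrival order): A B C D E F.
A: 0→4, due 33, tardiness 0
B: 4→10, due 40, tardiness 0
C: 10→25, due 26, tardiness 0
D: 25→27, due 35, tardiness 0
E: 27→36, due 14, tardiness 22
F: 36→54, due 18, tardiness 36
Sum = 0+0+0+0+22+36 = 58.
SPT (increasing processing time): D A B E C F.
D: 0→2, due 35, tardiness 0
A: 2→6, due 33, tardiness 0
B: 6→12, due 40, tardiness 0
E: 12→21, due 14, tardiness 7
C: 21→36, due 26, tardiness 10
F: 36→54, due 18, tardiness 36
Sum = 0+0+0+7+10+36 = 53.
Difference = 58 − 53 = 5.

5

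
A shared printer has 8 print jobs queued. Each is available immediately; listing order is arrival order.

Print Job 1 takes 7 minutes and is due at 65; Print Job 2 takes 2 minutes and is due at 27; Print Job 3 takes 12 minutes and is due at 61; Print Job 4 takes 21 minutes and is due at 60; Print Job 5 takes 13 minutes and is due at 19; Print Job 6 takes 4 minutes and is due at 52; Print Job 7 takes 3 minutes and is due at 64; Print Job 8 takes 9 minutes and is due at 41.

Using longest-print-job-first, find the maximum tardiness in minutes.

44

LPT (decreasing processing time): Print Job 4 Print Job 5 Print Job 3 Print Job 8 Print Job 1 Print Job 6 Print Job 7 Print Job 2.
Print Job 4: 0→21, due 60, tardiness 0
Print Job 5: 21→34, due 19, tardiness 15
Print Job 3: 34→46, due 61, tardiness 0
Print Job 8: 46→55, due 41, tardiness 14
Print Job 1: 55→62, due 65, tardiness 0
Print Job 6: 62→66, due 52, tardiness 14
Print Job 7: 66→69, due 64, tardiness 5
Print Job 2: 69→71, due 27, tardiness 44
Maximum = 44.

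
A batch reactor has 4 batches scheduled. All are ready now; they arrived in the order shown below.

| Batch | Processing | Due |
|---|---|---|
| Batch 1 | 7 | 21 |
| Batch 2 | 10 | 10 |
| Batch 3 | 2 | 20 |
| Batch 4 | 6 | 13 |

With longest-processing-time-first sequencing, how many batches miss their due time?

LPT (decreasing processing time): Batch 2 Batch 1 Batch 4 Batch 3.
Batch 2: 0→10, due 10, tardiness 0
Batch 1: 10→17, due 21, tardiness 0
Batch 4: 17→23, due 13, tardiness 10
Batch 3: 23→25, due 20, tardiness 5
Late batches: 2.

2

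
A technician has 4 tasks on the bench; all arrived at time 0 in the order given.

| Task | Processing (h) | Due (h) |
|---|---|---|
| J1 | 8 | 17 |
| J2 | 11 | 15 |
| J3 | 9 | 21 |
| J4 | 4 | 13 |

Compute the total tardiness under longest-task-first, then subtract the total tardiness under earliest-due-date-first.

LPT (decreasing processing time): J2 J3 J1 J4.
J2: 0→11, due 15, tardiness 0
J3: 11→20, due 21, tardiness 0
J1: 20→28, due 17, tardiness 11
J4: 28→32, due 13, tardiness 19
Sum = 0+0+11+19 = 30.
EDD (increasing due date): J4 J2 J1 J3.
J4: 0→4, due 13, tardiness 0
J2: 4→15, due 15, tardiness 0
J1: 15→23, due 17, tardiness 6
J3: 23→32, due 21, tardiness 11
Sum = 0+0+6+11 = 17.
Difference = 30 − 17 = 13.

13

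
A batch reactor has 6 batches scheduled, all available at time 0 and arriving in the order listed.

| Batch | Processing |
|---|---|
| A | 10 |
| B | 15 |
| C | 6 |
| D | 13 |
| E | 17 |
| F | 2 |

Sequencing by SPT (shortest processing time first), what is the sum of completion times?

168

SPT (increasing processing time): F C A D B E.
F: 0→2
C: 2→8
A: 8→18
D: 18→31
B: 31→46
E: 46→63
Sum = 2+8+18+31+46+63 = 168.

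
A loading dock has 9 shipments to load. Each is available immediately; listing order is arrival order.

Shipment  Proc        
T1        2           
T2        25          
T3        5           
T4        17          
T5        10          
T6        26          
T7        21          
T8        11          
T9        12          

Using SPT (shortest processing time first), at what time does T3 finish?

SPT (increasing processing time): T1 T3 T5 T8 T9 T4 T7 T2 T6.
T1: 0→2
T3: 2→7

7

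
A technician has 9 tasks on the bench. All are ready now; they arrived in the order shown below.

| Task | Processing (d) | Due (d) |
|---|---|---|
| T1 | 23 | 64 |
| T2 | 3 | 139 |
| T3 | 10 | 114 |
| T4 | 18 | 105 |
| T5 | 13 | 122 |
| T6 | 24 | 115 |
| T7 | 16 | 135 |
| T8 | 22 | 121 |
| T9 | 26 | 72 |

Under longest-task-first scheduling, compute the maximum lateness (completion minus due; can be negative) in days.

38

LPT (decreasing processing time): T9 T6 T1 T8 T4 T7 T5 T3 T2.
T9: 0→26, due 72, lateness -46
T6: 26→50, due 115, lateness -65
T1: 50→73, due 64, lateness 9
T8: 73→95, due 121, lateness -26
T4: 95→113, due 105, lateness 8
T7: 113→129, due 135, lateness -6
T5: 129→142, due 122, lateness 20
T3: 142→152, due 114, lateness 38
T2: 152→155, due 139, lateness 16
Maximum = 38.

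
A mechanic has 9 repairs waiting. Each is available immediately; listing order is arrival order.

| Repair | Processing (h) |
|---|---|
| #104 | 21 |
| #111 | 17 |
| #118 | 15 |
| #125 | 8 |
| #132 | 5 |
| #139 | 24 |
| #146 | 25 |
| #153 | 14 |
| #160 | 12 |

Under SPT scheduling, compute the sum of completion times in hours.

556

SPT (increasing processing time): #132 #125 #160 #153 #118 #111 #104 #139 #146.
#132: 0→5
#125: 5→13
#160: 13→25
#153: 25→39
#118: 39→54
#111: 54→71
#104: 71→92
#139: 92→116
#146: 116→141
Sum = 5+13+25+39+54+71+92+116+141 = 556.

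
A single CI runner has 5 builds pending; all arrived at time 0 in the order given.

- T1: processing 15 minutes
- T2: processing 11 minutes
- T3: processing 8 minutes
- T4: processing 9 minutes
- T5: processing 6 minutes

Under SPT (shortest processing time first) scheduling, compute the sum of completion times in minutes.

126

SPT (increasing processing time): T5 T3 T4 T2 T1.
T5: 0→6
T3: 6→14
T4: 14→23
T2: 23→34
T1: 34→49
Sum = 6+14+23+34+49 = 126.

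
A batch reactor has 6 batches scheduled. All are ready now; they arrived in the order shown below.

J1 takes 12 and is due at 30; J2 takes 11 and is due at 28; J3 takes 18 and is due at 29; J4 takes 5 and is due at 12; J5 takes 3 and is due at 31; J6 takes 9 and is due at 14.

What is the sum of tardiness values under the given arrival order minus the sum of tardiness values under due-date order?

42

FIFO (arrival order): J1 J2 J3 J4 J5 J6.
J1: 0→12, due 30, tardiness 0
J2: 12→23, due 28, tardiness 0
J3: 23→41, due 29, tardiness 12
J4: 41→46, due 12, tardiness 34
J5: 46→49, due 31, tardiness 18
J6: 49→58, due 14, tardiness 44
Sum = 0+0+12+34+18+44 = 108.
EDD (increasing due date): J4 J6 J2 J3 J1 J5.
J4: 0→5, due 12, tardiness 0
J6: 5→14, due 14, tardiness 0
J2: 14→25, due 28, tardiness 0
J3: 25→43, due 29, tardiness 14
J1: 43→55, due 30, tardiness 25
J5: 55→58, due 31, tardiness 27
Sum = 0+0+0+14+25+27 = 66.
Difference = 108 − 66 = 42.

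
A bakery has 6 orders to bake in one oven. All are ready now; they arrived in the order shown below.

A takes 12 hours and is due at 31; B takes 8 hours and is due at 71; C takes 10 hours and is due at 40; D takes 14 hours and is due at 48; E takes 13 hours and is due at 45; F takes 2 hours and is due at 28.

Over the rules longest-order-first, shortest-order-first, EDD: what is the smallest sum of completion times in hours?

168

LPT (decreasing processing time): D E A C B F.
D: 0→14
E: 14→27
A: 27→39
C: 39→49
B: 49→57
F: 57→59
Sum = 14+27+39+49+57+59 = 245.
SPT (increasing processing time): F B C A E D.
F: 0→2
B: 2→10
C: 10→20
A: 20→32
E: 32→45
D: 45→59
Sum = 2+10+20+32+45+59 = 168.
EDD (increasing due date): F A C E D B.
F: 0→2
A: 2→14
C: 14→24
E: 24→37
D: 37→51
B: 51→59
Sum = 2+14+24+37+51+59 = 187.
LPT 245, SPT 168, EDD 187 → minimum 168.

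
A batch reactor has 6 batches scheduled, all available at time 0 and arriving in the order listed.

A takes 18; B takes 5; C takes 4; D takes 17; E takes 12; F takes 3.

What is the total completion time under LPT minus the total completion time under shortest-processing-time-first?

LPT (decreasing processing time): A D E B C F.
A: 0→18
D: 18→35
E: 35→47
B: 47→52
C: 52→56
F: 56→59
Sum = 18+35+47+52+56+59 = 267.
SPT (increasing processing time): F C B E D A.
F: 0→3
C: 3→7
B: 7→12
E: 12→24
D: 24→41
A: 41→59
Sum = 3+7+12+24+41+59 = 146.
Difference = 267 − 146 = 121.

121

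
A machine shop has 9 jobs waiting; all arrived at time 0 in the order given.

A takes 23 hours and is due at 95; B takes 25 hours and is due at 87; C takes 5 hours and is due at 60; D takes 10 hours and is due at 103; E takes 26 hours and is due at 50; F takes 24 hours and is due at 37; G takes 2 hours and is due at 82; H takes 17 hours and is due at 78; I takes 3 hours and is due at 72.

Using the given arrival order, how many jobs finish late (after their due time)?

5

FIFO (arrival order): A B C D E F G H I.
A: 0→23, due 95, tardiness 0
B: 23→48, due 87, tardiness 0
C: 48→53, due 60, tardiness 0
D: 53→63, due 103, tardiness 0
E: 63→89, due 50, tardiness 39
F: 89→113, due 37, tardiness 76
G: 113→115, due 82, tardiness 33
H: 115→132, due 78, tardiness 54
I: 132→135, due 72, tardiness 63
Late jobs: 5.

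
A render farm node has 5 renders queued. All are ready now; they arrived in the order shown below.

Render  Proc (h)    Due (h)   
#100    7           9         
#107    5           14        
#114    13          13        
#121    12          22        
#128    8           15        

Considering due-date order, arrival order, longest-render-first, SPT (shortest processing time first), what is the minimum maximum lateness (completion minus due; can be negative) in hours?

EDD (increasing due date): #100 #114 #107 #128 #121.
#100: 0→7, due 9, lateness -2
#114: 7→20, due 13, lateness 7
#107: 20→25, due 14, lateness 11
#128: 25→33, due 15, lateness 18
#121: 33→45, due 22, lateness 23
Maximum = 23.
FIFO (arrival order): #100 #107 #114 #121 #128.
#100: 0→7, due 9, lateness -2
#107: 7→12, due 14, lateness -2
#114: 12→25, due 13, lateness 12
#121: 25→37, due 22, lateness 15
#128: 37→45, due 15, lateness 30
Maximum = 30.
LPT (decreasing processing time): #114 #121 #128 #100 #107.
#114: 0→13, due 13, lateness 0
#121: 13→25, due 22, lateness 3
#128: 25→33, due 15, lateness 18
#100: 33→40, due 9, lateness 31
#107: 40→45, due 14, lateness 31
Maximum = 31.
SPT (increasing processing time): #107 #100 #128 #121 #114.
#107: 0→5, due 14, lateness -9
#100: 5→12, due 9, lateness 3
#128: 12→20, due 15, lateness 5
#121: 20→32, due 22, lateness 10
#114: 32→45, due 13, lateness 32
Maximum = 32.
EDD 23, FIFO 30, LPT 31, SPT 32 → minimum 23.

23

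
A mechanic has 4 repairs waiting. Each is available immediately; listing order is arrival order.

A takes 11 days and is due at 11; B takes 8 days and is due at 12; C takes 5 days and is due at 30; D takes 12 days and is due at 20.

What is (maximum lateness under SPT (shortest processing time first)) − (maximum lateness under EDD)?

5

SPT (increasing processing time): C B A D.
C: 0→5, due 30, lateness -25
B: 5→13, due 12, lateness 1
A: 13→24, due 11, lateness 13
D: 24→36, due 20, lateness 16
Maximum = 16.
EDD (increasing due date): A B D C.
A: 0→11, due 11, lateness 0
B: 11→19, due 12, lateness 7
D: 19→31, due 20, lateness 11
C: 31→36, due 30, lateness 6
Maximum = 11.
Difference = 16 − 11 = 5.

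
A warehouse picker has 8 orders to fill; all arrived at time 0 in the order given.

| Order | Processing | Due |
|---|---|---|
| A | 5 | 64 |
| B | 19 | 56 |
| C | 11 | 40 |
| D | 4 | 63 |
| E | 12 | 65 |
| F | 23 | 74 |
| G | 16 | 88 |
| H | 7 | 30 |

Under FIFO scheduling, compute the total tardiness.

FIFO (arrival order): A B C D E F G H.
A: 0→5, due 64, tardiness 0
B: 5→24, due 56, tardiness 0
C: 24→35, due 40, tardiness 0
D: 35→39, due 63, tardiness 0
E: 39→51, due 65, tardiness 0
F: 51→74, due 74, tardiness 0
G: 74→90, due 88, tardiness 2
H: 90→97, due 30, tardiness 67
Sum = 0+0+0+0+0+0+2+67 = 69.

69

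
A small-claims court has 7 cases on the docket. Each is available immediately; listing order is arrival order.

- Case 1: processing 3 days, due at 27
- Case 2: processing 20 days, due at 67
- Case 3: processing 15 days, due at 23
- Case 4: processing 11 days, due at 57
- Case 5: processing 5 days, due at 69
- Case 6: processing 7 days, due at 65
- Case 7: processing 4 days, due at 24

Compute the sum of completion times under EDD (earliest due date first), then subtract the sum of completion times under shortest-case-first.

EDD (increasing due date): Case 3 Case 7 Case 1 Case 4 Case 6 Case 2 Case 5.
Case 3: 0→15
Case 7: 15→19
Case 1: 19→22
Case 4: 22→33
Case 6: 33→40
Case 2: 40→60
Case 5: 60→65
Sum = 15+19+22+33+40+60+65 = 254.
SPT (increasing processing time): Case 1 Case 7 Case 5 Case 6 Case 4 Case 3 Case 2.
Case 1: 0→3
Case 7: 3→7
Case 5: 7→12
Case 6: 12→19
Case 4: 19→30
Case 3: 30→45
Case 2: 45→65
Sum = 3+7+12+19+30+45+65 = 181.
Difference = 254 − 181 = 73.

73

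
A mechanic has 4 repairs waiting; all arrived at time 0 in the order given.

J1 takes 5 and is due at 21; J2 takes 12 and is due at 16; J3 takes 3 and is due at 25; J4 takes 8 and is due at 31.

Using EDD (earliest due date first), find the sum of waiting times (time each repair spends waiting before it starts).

49

EDD (increasing due date): J2 J1 J3 J4.
J2: waits 0, runs 0→12
J1: waits 12, runs 12→17
J3: waits 17, runs 17→20
J4: waits 20, runs 20→28
Sum = 0+12+17+20 = 49.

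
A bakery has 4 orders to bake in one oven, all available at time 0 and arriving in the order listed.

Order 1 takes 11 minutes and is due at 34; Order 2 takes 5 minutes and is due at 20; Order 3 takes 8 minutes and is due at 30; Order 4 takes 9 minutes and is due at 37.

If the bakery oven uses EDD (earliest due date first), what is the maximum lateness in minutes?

-4

EDD (increasing due date): Order 2 Order 3 Order 1 Order 4.
Order 2: 0→5, due 20, lateness -15
Order 3: 5→13, due 30, lateness -17
Order 1: 13→24, due 34, lateness -10
Order 4: 24→33, due 37, lateness -4
Maximum = -4.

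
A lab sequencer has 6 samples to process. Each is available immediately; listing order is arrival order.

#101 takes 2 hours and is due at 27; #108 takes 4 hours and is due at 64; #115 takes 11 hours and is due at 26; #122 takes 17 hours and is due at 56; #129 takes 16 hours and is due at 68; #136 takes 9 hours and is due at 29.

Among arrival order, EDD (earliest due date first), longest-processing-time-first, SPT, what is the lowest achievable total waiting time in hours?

FIFO (arrival order): #101 #108 #115 #122 #129 #136.
#101: waits 0, runs 0→2
#108: waits 2, runs 2→6
#115: waits 6, runs 6→17
#122: waits 17, runs 17→34
#129: waits 34, runs 34→50
#136: waits 50, runs 50→59
Sum = 0+2+6+17+34+50 = 109.
EDD (increasing due date): #115 #101 #136 #122 #108 #129.
#115: waits 0, runs 0→11
#101: waits 11, runs 11→13
#136: waits 13, runs 13→22
#122: waits 22, runs 22→39
#108: waits 39, runs 39→43
#129: waits 43, runs 43→59
Sum = 0+11+13+22+39+43 = 128.
LPT (decreasing processing time): #122 #129 #115 #136 #108 #101.
#122: waits 0, runs 0→17
#129: waits 17, runs 17→33
#115: waits 33, runs 33→44
#136: waits 44, runs 44→53
#108: waits 53, runs 53→57
#101: waits 57, runs 57→59
Sum = 0+17+33+44+53+57 = 204.
SPT (increasing processing time): #101 #108 #136 #115 #129 #122.
#101: waits 0, runs 0→2
#108: waits 2, runs 2→6
#136: waits 6, runs 6→15
#115: waits 15, runs 15→26
#129: waits 26, runs 26→42
#122: waits 42, runs 42→59
Sum = 0+2+6+15+26+42 = 91.
FIFO 109, EDD 128, LPT 204, SPT 91 → minimum 91.

91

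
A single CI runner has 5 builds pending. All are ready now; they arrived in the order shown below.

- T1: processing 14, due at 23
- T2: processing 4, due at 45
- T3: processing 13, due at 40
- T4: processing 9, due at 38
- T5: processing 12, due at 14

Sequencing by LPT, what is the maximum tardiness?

25

LPT (decreasing processing time): T1 T3 T5 T4 T2.
T1: 0→14, due 23, tardiness 0
T3: 14→27, due 40, tardiness 0
T5: 27→39, due 14, tardiness 25
T4: 39→48, due 38, tardiness 10
T2: 48→52, due 45, tardiness 7
Maximum = 25.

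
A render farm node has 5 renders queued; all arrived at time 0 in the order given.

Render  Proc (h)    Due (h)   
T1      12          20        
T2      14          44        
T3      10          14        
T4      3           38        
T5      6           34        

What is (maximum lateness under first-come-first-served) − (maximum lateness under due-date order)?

FIFO (arrival order): T1 T2 T3 T4 T5.
T1: 0→12, due 20, lateness -8
T2: 12→26, due 44, lateness -18
T3: 26→36, due 14, lateness 22
T4: 36→39, due 38, lateness 1
T5: 39→45, due 34, lateness 11
Maximum = 22.
EDD (increasing due date): T3 T1 T5 T4 T2.
T3: 0→10, due 14, lateness -4
T1: 10→22, due 20, lateness 2
T5: 22→28, due 34, lateness -6
T4: 28→31, due 38, lateness -7
T2: 31→45, due 44, lateness 1
Maximum = 2.
Difference = 22 − 2 = 20.

20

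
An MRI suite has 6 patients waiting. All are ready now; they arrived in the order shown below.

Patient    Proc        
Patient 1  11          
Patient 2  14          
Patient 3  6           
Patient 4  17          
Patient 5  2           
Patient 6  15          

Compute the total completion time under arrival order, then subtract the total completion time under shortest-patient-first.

55

FIFO (arrival order): Patient 1 Patient 2 Patient 3 Patient 4 Patient 5 Patient 6.
Patient 1: 0→11
Patient 2: 11→25
Patient 3: 25→31
Patient 4: 31→48
Patient 5: 48→50
Patient 6: 50→65
Sum = 11+25+31+48+50+65 = 230.
SPT (increasing processing time): Patient 5 Patient 3 Patient 1 Patient 2 Patient 6 Patient 4.
Patient 5: 0→2
Patient 3: 2→8
Patient 1: 8→19
Patient 2: 19→33
Patient 6: 33→48
Patient 4: 48→65
Sum = 2+8+19+33+48+65 = 175.
Difference = 230 − 175 = 55.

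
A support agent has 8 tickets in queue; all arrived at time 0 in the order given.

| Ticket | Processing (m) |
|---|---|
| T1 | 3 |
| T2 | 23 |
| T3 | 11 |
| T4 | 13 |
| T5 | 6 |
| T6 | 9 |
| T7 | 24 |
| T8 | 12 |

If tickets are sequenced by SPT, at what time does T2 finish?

SPT (increasing processing time): T1 T5 T6 T3 T8 T4 T2 T7.
T1: 0→3
T5: 3→9
T6: 9→18
T3: 18→29
T8: 29→41
T4: 41→54
T2: 54→77

77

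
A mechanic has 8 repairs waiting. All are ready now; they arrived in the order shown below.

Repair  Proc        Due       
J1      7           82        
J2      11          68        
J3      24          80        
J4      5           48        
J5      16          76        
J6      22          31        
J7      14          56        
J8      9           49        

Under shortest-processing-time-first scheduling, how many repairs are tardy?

2

SPT (increasing processing time): J4 J1 J8 J2 J7 J5 J6 J3.
J4: 0→5, due 48, tardiness 0
J1: 5→12, due 82, tardiness 0
J8: 12→21, due 49, tardiness 0
J2: 21→32, due 68, tardiness 0
J7: 32→46, due 56, tardiness 0
J5: 46→62, due 76, tardiness 0
J6: 62→84, due 31, tardiness 53
J3: 84→108, due 80, tardiness 28
Late repairs: 2.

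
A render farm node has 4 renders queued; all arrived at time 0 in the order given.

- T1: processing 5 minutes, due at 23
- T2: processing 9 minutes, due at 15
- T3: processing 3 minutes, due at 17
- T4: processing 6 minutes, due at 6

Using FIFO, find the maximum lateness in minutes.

FIFO (arrival order): T1 T2 T3 T4.
T1: 0→5, due 23, lateness -18
T2: 5→14, due 15, lateness -1
T3: 14→17, due 17, lateness 0
T4: 17→23, due 6, lateness 17
Maximum = 17.

17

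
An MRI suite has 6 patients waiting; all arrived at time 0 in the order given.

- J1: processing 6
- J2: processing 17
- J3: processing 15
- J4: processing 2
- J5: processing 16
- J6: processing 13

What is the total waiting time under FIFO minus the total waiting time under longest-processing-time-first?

-63

FIFO (arrival order): J1 J2 J3 J4 J5 J6.
J1: waits 0, runs 0→6
J2: waits 6, runs 6→23
J3: waits 23, runs 23→38
J4: waits 38, runs 38→40
J5: waits 40, runs 40→56
J6: waits 56, runs 56→69
Sum = 0+6+23+38+40+56 = 163.
LPT (decreasing processing time): J2 J5 J3 J6 J1 J4.
J2: waits 0, runs 0→17
J5: waits 17, runs 17→33
J3: waits 33, runs 33→48
J6: waits 48, runs 48→61
J1: waits 61, runs 61→67
J4: waits 67, runs 67→69
Sum = 0+17+33+48+61+67 = 226.
Difference = 163 − 226 = -63.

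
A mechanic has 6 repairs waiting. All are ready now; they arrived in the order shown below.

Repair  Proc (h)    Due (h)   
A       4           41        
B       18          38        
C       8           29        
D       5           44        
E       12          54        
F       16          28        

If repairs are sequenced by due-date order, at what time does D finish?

51

EDD (increasing due date): F C B A D E.
F: 0→16
C: 16→24
B: 24→42
A: 42→46
D: 46→51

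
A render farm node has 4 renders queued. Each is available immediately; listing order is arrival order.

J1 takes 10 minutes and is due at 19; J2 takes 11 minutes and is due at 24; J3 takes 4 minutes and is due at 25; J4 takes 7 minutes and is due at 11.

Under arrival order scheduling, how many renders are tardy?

1

FIFO (arrival order): J1 J2 J3 J4.
J1: 0→10, due 19, tardiness 0
J2: 10→21, due 24, tardiness 0
J3: 21→25, due 25, tardiness 0
J4: 25→32, due 11, tardiness 21
Late renders: 1.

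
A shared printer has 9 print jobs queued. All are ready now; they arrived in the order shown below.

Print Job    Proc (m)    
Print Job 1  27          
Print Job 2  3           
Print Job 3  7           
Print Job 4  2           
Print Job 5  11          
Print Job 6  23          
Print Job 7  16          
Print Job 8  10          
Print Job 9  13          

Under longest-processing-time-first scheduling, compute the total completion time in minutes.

LPT (decreasing processing time): Print Job 1 Print Job 6 Print Job 7 Print Job 9 Print Job 5 Print Job 8 Print Job 3 Print Job 2 Print Job 4.
Print Job 1: 0→27
Print Job 6: 27→50
Print Job 7: 50→66
Print Job 9: 66→79
Print Job 5: 79→90
Print Job 8: 90→100
Print Job 3: 100→107
Print Job 2: 107→110
Print Job 4: 110→112
Sum = 27+50+66+79+90+100+107+110+112 = 741.

741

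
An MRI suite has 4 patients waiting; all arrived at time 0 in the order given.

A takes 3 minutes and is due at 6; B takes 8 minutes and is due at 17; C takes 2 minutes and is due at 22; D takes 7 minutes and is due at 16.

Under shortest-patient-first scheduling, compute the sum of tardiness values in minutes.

3

SPT (increasing processing time): C A D B.
C: 0→2, due 22, tardiness 0
A: 2→5, due 6, tardiness 0
D: 5→12, due 16, tardiness 0
B: 12→20, due 17, tardiness 3
Sum = 0+0+0+3 = 3.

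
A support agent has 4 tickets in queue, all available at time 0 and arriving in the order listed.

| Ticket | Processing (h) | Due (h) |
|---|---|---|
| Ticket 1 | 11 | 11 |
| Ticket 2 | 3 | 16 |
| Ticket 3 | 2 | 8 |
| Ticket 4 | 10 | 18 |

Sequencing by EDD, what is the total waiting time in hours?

EDD (increasing due date): Ticket 3 Ticket 1 Ticket 2 Ticket 4.
Ticket 3: waits 0, runs 0→2
Ticket 1: waits 2, runs 2→13
Ticket 2: waits 13, runs 13→16
Ticket 4: waits 16, runs 16→26
Sum = 0+2+13+16 = 31.

31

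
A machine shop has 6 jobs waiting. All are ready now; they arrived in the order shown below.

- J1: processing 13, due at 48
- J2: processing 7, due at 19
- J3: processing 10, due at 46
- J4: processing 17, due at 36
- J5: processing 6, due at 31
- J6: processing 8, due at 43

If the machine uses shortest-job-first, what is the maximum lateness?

25

SPT (increasing processing time): J5 J2 J6 J3 J1 J4.
J5: 0→6, due 31, lateness -25
J2: 6→13, due 19, lateness -6
J6: 13→21, due 43, lateness -22
J3: 21→31, due 46, lateness -15
J1: 31→44, due 48, lateness -4
J4: 44→61, due 36, lateness 25
Maximum = 25.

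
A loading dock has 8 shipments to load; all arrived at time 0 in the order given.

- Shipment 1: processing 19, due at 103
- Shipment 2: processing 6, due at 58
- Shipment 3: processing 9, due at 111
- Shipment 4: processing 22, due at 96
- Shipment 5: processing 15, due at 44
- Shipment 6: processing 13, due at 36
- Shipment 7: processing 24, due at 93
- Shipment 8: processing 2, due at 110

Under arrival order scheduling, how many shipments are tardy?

3

FIFO (arrival order): Shipment 1 Shipment 2 Shipment 3 Shipment 4 Shipment 5 Shipment 6 Shipment 7 Shipment 8.
Shipment 1: 0→19, due 103, tardiness 0
Shipment 2: 19→25, due 58, tardiness 0
Shipment 3: 25→34, due 111, tardiness 0
Shipment 4: 34→56, due 96, tardiness 0
Shipment 5: 56→71, due 44, tardiness 27
Shipment 6: 71→84, due 36, tardiness 48
Shipment 7: 84→108, due 93, tardiness 15
Shipment 8: 108→110, due 110, tardiness 0
Late shipments: 3.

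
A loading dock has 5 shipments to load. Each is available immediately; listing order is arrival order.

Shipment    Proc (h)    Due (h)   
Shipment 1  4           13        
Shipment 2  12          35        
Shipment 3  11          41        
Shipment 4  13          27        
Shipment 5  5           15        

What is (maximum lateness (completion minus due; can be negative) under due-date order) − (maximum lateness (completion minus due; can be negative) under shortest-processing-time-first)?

-14

EDD (increasing due date): Shipment 1 Shipment 5 Shipment 4 Shipment 2 Shipment 3.
Shipment 1: 0→4, due 13, lateness -9
Shipment 5: 4→9, due 15, lateness -6
Shipment 4: 9→22, due 27, lateness -5
Shipment 2: 22→34, due 35, lateness -1
Shipment 3: 34→45, due 41, lateness 4
Maximum = 4.
SPT (increasing processing time): Shipment 1 Shipment 5 Shipment 3 Shipment 2 Shipment 4.
Shipment 1: 0→4, due 13, lateness -9
Shipment 5: 4→9, due 15, lateness -6
Shipment 3: 9→20, due 41, lateness -21
Shipment 2: 20→32, due 35, lateness -3
Shipment 4: 32→45, due 27, lateness 18
Maximum = 18.
Difference = 4 − 18 = -14.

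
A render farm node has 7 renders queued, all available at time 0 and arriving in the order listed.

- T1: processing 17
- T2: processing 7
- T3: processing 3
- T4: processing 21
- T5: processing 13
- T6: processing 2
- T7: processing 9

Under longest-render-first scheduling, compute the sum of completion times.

379

LPT (decreasing processing time): T4 T1 T5 T7 T2 T3 T6.
T4: 0→21
T1: 21→38
T5: 38→51
T7: 51→60
T2: 60→67
T3: 67→70
T6: 70→72
Sum = 21+38+51+60+67+70+72 = 379.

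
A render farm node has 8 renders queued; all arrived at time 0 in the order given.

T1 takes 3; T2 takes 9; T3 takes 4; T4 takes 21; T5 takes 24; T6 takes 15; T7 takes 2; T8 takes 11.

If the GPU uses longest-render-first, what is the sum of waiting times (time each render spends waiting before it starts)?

451

LPT (decreasing processing time): T5 T4 T6 T8 T2 T3 T1 T7.
T5: waits 0, runs 0→24
T4: waits 24, runs 24→45
T6: waits 45, runs 45→60
T8: waits 60, runs 60→71
T2: waits 71, runs 71→80
T3: waits 80, runs 80→84
T1: waits 84, runs 84→87
T7: waits 87, runs 87→89
Sum = 0+24+45+60+71+80+84+87 = 451.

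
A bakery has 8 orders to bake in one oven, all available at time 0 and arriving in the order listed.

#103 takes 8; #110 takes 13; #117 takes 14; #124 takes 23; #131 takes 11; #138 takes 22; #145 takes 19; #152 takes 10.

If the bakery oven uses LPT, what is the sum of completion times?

LPT (decreasing processing time): #124 #138 #145 #117 #110 #131 #152 #103.
#124: 0→23
#138: 23→45
#145: 45→64
#117: 64→78
#110: 78→91
#131: 91→102
#152: 102→112
#103: 112→120
Sum = 23+45+64+78+91+102+112+120 = 635.

635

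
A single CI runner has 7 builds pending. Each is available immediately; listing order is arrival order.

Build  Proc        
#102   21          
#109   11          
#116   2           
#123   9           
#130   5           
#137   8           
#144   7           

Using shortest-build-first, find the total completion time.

181

SPT (increasing processing time): #116 #130 #144 #137 #123 #109 #102.
#116: 0→2
#130: 2→7
#144: 7→14
#137: 14→22
#123: 22→31
#109: 31→42
#102: 42→63
Sum = 2+7+14+22+31+42+63 = 181.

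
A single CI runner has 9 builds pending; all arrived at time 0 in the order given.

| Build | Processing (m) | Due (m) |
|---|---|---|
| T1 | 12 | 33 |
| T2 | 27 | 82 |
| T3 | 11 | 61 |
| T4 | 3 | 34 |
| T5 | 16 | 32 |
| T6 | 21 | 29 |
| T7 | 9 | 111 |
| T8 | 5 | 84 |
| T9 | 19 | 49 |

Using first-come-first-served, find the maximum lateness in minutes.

74

FIFO (arrival order): T1 T2 T3 T4 T5 T6 T7 T8 T9.
T1: 0→12, due 33, lateness -21
T2: 12→39, due 82, lateness -43
T3: 39→50, due 61, lateness -11
T4: 50→53, due 34, lateness 19
T5: 53→69, due 32, lateness 37
T6: 69→90, due 29, lateness 61
T7: 90→99, due 111, lateness -12
T8: 99→104, due 84, lateness 20
T9: 104→123, due 49, lateness 74
Maximum = 74.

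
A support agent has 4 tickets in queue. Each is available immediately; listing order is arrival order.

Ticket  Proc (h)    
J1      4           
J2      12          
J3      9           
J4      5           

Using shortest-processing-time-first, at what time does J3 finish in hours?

18

SPT (increasing processing time): J1 J4 J3 J2.
J1: 0→4
J4: 4→9
J3: 9→18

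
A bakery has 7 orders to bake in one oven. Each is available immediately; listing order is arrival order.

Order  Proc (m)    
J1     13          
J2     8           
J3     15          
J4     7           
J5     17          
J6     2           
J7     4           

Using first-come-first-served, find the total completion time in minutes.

FIFO (arrival order): J1 J2 J3 J4 J5 J6 J7.
J1: 0→13
J2: 13→21
J3: 21→36
J4: 36→43
J5: 43→60
J6: 60→62
J7: 62→66
Sum = 13+21+36+43+60+62+66 = 301.

301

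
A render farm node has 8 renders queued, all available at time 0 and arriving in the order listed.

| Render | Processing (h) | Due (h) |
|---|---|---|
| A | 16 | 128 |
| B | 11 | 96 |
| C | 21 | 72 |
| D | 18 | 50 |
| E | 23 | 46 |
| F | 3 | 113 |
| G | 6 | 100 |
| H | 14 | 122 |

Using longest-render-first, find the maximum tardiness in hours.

LPT (decreasing processing time): E C D A H B G F.
E: 0→23, due 46, tardiness 0
C: 23→44, due 72, tardiness 0
D: 44→62, due 50, tardiness 12
A: 62→78, due 128, tardiness 0
H: 78→92, due 122, tardiness 0
B: 92→103, due 96, tardiness 7
G: 103→109, due 100, tardiness 9
F: 109→112, due 113, tardiness 0
Maximum = 12.

12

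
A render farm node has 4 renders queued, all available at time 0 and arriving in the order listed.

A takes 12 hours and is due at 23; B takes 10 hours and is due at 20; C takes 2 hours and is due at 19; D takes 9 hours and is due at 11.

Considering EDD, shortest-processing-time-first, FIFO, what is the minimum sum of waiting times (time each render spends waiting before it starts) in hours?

34

EDD (increasing due date): D C B A.
D: waits 0, runs 0→9
C: waits 9, runs 9→11
B: waits 11, runs 11→21
A: waits 21, runs 21→33
Sum = 0+9+11+21 = 41.
SPT (increasing processing time): C D B A.
C: waits 0, runs 0→2
D: waits 2, runs 2→11
B: waits 11, runs 11→21
A: waits 21, runs 21→33
Sum = 0+2+11+21 = 34.
FIFO (arrival order): A B C D.
A: waits 0, runs 0→12
B: waits 12, runs 12→22
C: waits 22, runs 22→24
D: waits 24, runs 24→33
Sum = 0+12+22+24 = 58.
EDD 41, SPT 34, FIFO 58 → minimum 34.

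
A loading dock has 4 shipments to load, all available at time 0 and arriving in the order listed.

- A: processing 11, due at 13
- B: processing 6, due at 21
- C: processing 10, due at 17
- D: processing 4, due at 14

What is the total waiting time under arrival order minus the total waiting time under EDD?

FIFO (arrival order): A B C D.
A: waits 0, runs 0→11
B: waits 11, runs 11→17
C: waits 17, runs 17→27
D: waits 27, runs 27→31
Sum = 0+11+17+27 = 55.
EDD (increasing due date): A D C B.
A: waits 0, runs 0→11
D: waits 11, runs 11→15
C: waits 15, runs 15→25
B: waits 25, runs 25→31
Sum = 0+11+15+25 = 51.
Difference = 55 − 51 = 4.

4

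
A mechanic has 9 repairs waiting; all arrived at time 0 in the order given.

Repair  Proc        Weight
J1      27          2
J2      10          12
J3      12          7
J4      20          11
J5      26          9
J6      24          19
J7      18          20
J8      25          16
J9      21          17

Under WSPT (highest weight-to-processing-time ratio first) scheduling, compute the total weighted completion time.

WSPT (decreasing weight/processing-time ratio): J2 J7 J9 J6 J8 J3 J4 J5 J1.
J2: finishes 10, weight 12, w·C = 120
J7: finishes 28, weight 20, w·C = 560
J9: finishes 49, weight 17, w·C = 833
J6: finishes 73, weight 19, w·C = 1387
J8: finishes 98, weight 16, w·C = 1568
J3: finishes 110, weight 7, w·C = 770
J4: finishes 130, weight 11, w·C = 1430
J5: finishes 156, weight 9, w·C = 1404
J1: finishes 183, weight 2, w·C = 366
Sum = 120+560+833+1387+1568+770+1430+1404+366 = 8438.

8438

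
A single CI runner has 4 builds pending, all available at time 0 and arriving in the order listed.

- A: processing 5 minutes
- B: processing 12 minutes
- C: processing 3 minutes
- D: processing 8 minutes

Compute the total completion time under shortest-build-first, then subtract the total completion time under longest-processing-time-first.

SPT (increasing processing time): C A D B.
C: 0→3
A: 3→8
D: 8→16
B: 16→28
Sum = 3+8+16+28 = 55.
LPT (decreasing processing time): B D A C.
B: 0→12
D: 12→20
A: 20→25
C: 25→28
Sum = 12+20+25+28 = 85.
Difference = 55 − 85 = -30.

-30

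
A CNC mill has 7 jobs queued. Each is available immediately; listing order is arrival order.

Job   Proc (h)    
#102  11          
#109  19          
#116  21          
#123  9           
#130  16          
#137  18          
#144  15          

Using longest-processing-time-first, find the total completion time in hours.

LPT (decreasing processing time): #116 #109 #137 #130 #144 #102 #123.
#116: 0→21
#109: 21→40
#137: 40→58
#130: 58→74
#144: 74→89
#102: 89→100
#123: 100→109
Sum = 21+40+58+74+89+100+109 = 491.

491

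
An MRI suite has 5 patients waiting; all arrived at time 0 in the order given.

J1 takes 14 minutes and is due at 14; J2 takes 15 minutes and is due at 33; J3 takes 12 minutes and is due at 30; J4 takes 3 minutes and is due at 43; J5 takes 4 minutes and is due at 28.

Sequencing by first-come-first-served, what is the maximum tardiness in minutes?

FIFO (arrival order): J1 J2 J3 J4 J5.
J1: 0→14, due 14, tardiness 0
J2: 14→29, due 33, tardiness 0
J3: 29→41, due 30, tardiness 11
J4: 41→44, due 43, tardiness 1
J5: 44→48, due 28, tardiness 20
Maximum = 20.

20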